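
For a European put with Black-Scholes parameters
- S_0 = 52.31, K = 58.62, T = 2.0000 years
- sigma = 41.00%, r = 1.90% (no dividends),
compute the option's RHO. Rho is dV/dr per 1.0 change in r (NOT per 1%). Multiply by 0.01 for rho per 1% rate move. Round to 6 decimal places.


d1 = 0.1590328373; d2 = -0.4207947233
phi(d1) = 0.3939291316; exp(-qT) = 1.0000000000; exp(-rT) = 0.9627129409
N(-d2) = 0.6630475074
Rho = -K*T*exp(-rT)*N(-d2) = -58.6200 * 2.0000 * 0.9627129409 * 0.6630475074 = -74.837155

Answer: Rho = -74.837155


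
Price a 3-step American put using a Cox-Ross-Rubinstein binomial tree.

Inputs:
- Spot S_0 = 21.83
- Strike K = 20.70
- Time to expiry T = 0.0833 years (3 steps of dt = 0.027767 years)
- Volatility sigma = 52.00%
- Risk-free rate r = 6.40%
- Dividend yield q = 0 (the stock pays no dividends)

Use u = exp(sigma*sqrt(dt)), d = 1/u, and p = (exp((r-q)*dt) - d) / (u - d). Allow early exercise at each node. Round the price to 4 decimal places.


dt = T/N = 0.027767
u = exp(sigma*sqrt(dt)) = 1.090514; d = 1/u = 0.916999
p = (exp((r-q)*dt) - d) / (u - d) = 0.488602
Discount per step: exp(-r*dt) = 0.998225
Stock lattice S(k, i) with i counting down-moves:
  k=0: S(0,0) = 21.8300
  k=1: S(1,0) = 23.8059; S(1,1) = 20.0181
  k=2: S(2,0) = 25.9607; S(2,1) = 21.8300; S(2,2) = 18.3566
  k=3: S(3,0) = 28.3105; S(3,1) = 23.8059; S(3,2) = 20.0181; S(3,3) = 16.8329
Terminal payoffs V(N, i) = max(K - S_T, 0):
  V(3,0) = 0.000000; V(3,1) = 0.000000; V(3,2) = 0.681921; V(3,3) = 3.867069
Backward induction: V(k, i) = exp(-r*dt) * [p * V(k+1, i) + (1-p) * V(k+1, i+1)]; then take max(V_cont, immediate exercise) for American.
  V(2,0) = exp(-r*dt) * [p*0.000000 + (1-p)*0.000000] = 0.000000; exercise = 0.000000; V(2,0) = max -> 0.000000
  V(2,1) = exp(-r*dt) * [p*0.000000 + (1-p)*0.681921] = 0.348114; exercise = 0.000000; V(2,1) = max -> 0.348114
  V(2,2) = exp(-r*dt) * [p*0.681921 + (1-p)*3.867069] = 2.306696; exercise = 2.343449; V(2,2) = max -> 2.343449
  V(1,0) = exp(-r*dt) * [p*0.000000 + (1-p)*0.348114] = 0.177709; exercise = 0.000000; V(1,0) = max -> 0.177709
  V(1,1) = exp(-r*dt) * [p*0.348114 + (1-p)*2.343449] = 1.366095; exercise = 0.681921; V(1,1) = max -> 1.366095
  V(0,0) = exp(-r*dt) * [p*0.177709 + (1-p)*1.366095] = 0.784053; exercise = 0.000000; V(0,0) = max -> 0.784053

Answer: Price = V(0,0) = 0.7841


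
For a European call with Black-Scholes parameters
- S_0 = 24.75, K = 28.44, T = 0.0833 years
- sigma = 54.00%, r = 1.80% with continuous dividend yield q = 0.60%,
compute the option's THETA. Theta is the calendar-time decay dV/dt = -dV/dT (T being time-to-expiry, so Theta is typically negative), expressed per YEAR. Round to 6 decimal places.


Answer: Theta = -6.719203

Derivation:
d1 = -0.8073380616; d2 = -0.9631914543
phi(d1) = 0.2879881614; exp(-qT) = 0.9995003249; exp(-rT) = 0.9985017235
Theta = -S*exp(-qT)*phi(d1)*sigma/(2*sqrt(T)) - r*K*exp(-rT)*N(d2) + q*S*exp(-qT)*N(d1)
N(d1) = 0.2097358705; N(d2) = 0.1677257264; sqrt(T) = 0.2886173938
Term 1 = -24.7500 * 0.9995003249 * 0.2879881614 * 0.5400 / (2 * 0.2886173938) = -6.6645992747
Term 2 = -0.0180 * 28.4400 * 0.9985017235 * 0.1677257264 = -0.0857335086
Term 3 = 0.0060 * 24.7500 * 0.9995003249 * 0.2097358705 = 0.0311302140
Theta = -6.6645992747 + (-0.0857335086) + (0.0311302140) = -6.719203


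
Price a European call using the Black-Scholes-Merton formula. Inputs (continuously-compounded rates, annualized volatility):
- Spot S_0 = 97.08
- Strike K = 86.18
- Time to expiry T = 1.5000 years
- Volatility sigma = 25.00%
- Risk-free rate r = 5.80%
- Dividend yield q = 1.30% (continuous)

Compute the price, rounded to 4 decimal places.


d1 = (ln(S/K) + (r - q + 0.5*sigma^2) * T) / (sigma * sqrt(T)) = 0.76251717
d2 = d1 - sigma * sqrt(T) = 0.45633095
exp(-rT) = 0.91667710; exp(-qT) = 0.98068890
C = S_0 * exp(-qT) * N(d1) - K * exp(-rT) * N(d2)
N(d1) = 0.77712430; N(d2) = 0.67592400
C = 97.0800 * 0.98068890 * 0.77712430 - 86.1800 * 0.91667710 * 0.67592400 = 20.5889

Answer: Price = 20.5889


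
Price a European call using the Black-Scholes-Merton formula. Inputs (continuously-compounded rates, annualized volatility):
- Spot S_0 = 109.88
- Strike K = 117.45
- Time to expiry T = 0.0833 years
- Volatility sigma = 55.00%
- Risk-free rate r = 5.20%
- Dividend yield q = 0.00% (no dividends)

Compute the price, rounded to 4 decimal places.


d1 = (ln(S/K) + (r - q + 0.5*sigma^2) * T) / (sigma * sqrt(T)) = -0.31304813
d2 = d1 - sigma * sqrt(T) = -0.47178770
exp(-rT) = 0.99567777; exp(-qT) = 1.00000000
C = S_0 * exp(-qT) * N(d1) - K * exp(-rT) * N(d2)
N(d1) = 0.37712205; N(d2) = 0.31853917
C = 109.8800 * 1.00000000 * 0.37712205 - 117.4500 * 0.99567777 * 0.31853917 = 4.1875

Answer: Price = 4.1875


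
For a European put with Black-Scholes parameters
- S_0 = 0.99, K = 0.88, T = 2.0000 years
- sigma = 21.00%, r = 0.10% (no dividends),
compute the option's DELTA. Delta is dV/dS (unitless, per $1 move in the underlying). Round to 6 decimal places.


d1 = 0.5518228849; d2 = 0.2548380368
phi(d1) = 0.3425996272; exp(-qT) = 1.0000000000; exp(-rT) = 0.9980019987
N(-d1) = 0.2905348532
Delta = -exp(-qT) * N(-d1) = -1.0000000000 * 0.2905348532 = -0.290535

Answer: Delta = -0.290535


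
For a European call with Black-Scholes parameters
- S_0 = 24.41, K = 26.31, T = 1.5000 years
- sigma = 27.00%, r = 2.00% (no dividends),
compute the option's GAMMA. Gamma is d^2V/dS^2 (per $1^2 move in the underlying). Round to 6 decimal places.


d1 = 0.0293902158; d2 = -0.3012908994
phi(d1) = 0.3987700175; exp(-qT) = 1.0000000000; exp(-rT) = 0.9704455335
Gamma = exp(-qT) * phi(d1) / (S * sigma * sqrt(T)) = 1.0000000000 * 0.3987700175 / (24.4100 * 0.2700 * 1.2247448714) = 0.049402

Answer: Gamma = 0.049402


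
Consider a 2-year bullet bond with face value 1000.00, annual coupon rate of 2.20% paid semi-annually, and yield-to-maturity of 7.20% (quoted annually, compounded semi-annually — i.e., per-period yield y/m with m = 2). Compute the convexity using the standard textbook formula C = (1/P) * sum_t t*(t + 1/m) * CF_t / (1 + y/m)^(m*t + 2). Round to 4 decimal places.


Answer: Convexity = 4.5525

Derivation:
Coupon per period c = face * coupon_rate / m = 11.000000
Periods per year m = 2; per-period yield y/m = 0.036000
Number of cashflows N = 4
Cashflows (t years, CF_t, discount factor 1/(1+y/m)^(m*t), PV):
  t = 0.5000: CF_t = 11.000000, DF = 0.965251, PV = 10.617761
  t = 1.0000: CF_t = 11.000000, DF = 0.931709, PV = 10.248804
  t = 1.5000: CF_t = 11.000000, DF = 0.899333, PV = 9.892668
  t = 2.0000: CF_t = 1011.000000, DF = 0.868082, PV = 877.631361
Price P = sum_t PV_t = 908.390593
Convexity numerator sum_t t*(t + 1/m) * CF_t / (1+y/m)^(m*t + 2):
  t = 0.5000: term = 4.946334
  t = 1.0000: term = 14.323360
  t = 1.5000: term = 27.651275
  t = 2.0000: term = 4088.487059
Convexity = (1/P) * sum = 4135.408029 / 908.390593 = 4.552456


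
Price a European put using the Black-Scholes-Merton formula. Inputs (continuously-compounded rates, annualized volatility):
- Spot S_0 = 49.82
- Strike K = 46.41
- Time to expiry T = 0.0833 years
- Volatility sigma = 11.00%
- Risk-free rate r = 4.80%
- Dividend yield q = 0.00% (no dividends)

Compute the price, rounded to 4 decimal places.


d1 = (ln(S/K) + (r - q + 0.5*sigma^2) * T) / (sigma * sqrt(T)) = 2.37508276
d2 = d1 - sigma * sqrt(T) = 2.34333485
exp(-rT) = 0.99600958; exp(-qT) = 1.00000000
P = K * exp(-rT) * N(-d2) - S_0 * exp(-qT) * N(-d1)
N(-d1) = 0.00877251; N(-d2) = 0.00955611
P = 46.4100 * 0.99600958 * 0.00955611 - 49.8200 * 1.00000000 * 0.00877251 = 0.0047

Answer: Price = 0.0047


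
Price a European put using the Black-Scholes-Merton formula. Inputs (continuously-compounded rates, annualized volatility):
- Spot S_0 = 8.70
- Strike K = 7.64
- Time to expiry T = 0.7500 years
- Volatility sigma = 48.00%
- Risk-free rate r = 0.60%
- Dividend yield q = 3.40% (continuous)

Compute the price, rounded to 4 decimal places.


d1 = (ln(S/K) + (r - q + 0.5*sigma^2) * T) / (sigma * sqrt(T)) = 0.46987994
d2 = d1 - sigma * sqrt(T) = 0.05418774
exp(-rT) = 0.99551011; exp(-qT) = 0.97482238
P = K * exp(-rT) * N(-d2) - S_0 * exp(-qT) * N(-d1)
N(-d1) = 0.31922040; N(-d2) = 0.47839279
P = 7.6400 * 0.99551011 * 0.47839279 - 8.7000 * 0.97482238 * 0.31922040 = 0.9312

Answer: Price = 0.9312


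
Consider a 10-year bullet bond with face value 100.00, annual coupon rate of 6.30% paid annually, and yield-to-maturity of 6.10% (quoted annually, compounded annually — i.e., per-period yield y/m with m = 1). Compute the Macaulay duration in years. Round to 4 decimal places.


Answer: Macaulay duration = 7.7324 years

Derivation:
Coupon per period c = face * coupon_rate / m = 6.300000
Periods per year m = 1; per-period yield y/m = 0.061000
Number of cashflows N = 10
Cashflows (t years, CF_t, discount factor 1/(1+y/m)^(m*t), PV):
  t = 1.0000: CF_t = 6.300000, DF = 0.942507, PV = 5.937795
  t = 2.0000: CF_t = 6.300000, DF = 0.888320, PV = 5.596413
  t = 3.0000: CF_t = 6.300000, DF = 0.837247, PV = 5.274659
  t = 4.0000: CF_t = 6.300000, DF = 0.789112, PV = 4.971404
  t = 5.0000: CF_t = 6.300000, DF = 0.743743, PV = 4.685583
  t = 6.0000: CF_t = 6.300000, DF = 0.700983, PV = 4.416195
  t = 7.0000: CF_t = 6.300000, DF = 0.660682, PV = 4.162295
  t = 8.0000: CF_t = 6.300000, DF = 0.622697, PV = 3.922993
  t = 9.0000: CF_t = 6.300000, DF = 0.586897, PV = 3.697448
  t = 10.0000: CF_t = 106.300000, DF = 0.553154, PV = 58.800284
Price P = sum_t PV_t = 101.465068
Macaulay numerator sum_t t * PV_t:
  t * PV_t at t = 1.0000: 5.937795
  t * PV_t at t = 2.0000: 11.192827
  t * PV_t at t = 3.0000: 15.823977
  t * PV_t at t = 4.0000: 19.885614
  t * PV_t at t = 5.0000: 23.427915
  t * PV_t at t = 6.0000: 26.497170
  t * PV_t at t = 7.0000: 29.136065
  t * PV_t at t = 8.0000: 31.383940
  t * PV_t at t = 9.0000: 33.277033
  t * PV_t at t = 10.0000: 588.002842
Macaulay duration D = (sum_t t * PV_t) / P = 784.565179 / 101.465068 = 7.732367


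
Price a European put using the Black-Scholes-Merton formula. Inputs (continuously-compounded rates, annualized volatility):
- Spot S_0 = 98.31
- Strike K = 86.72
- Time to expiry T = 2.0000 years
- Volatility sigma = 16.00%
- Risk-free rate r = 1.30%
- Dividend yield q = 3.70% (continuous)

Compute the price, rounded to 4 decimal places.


Answer: Price = 4.9728

Derivation:
d1 = (ln(S/K) + (r - q + 0.5*sigma^2) * T) / (sigma * sqrt(T)) = 0.45538213
d2 = d1 - sigma * sqrt(T) = 0.22910796
exp(-rT) = 0.97433509; exp(-qT) = 0.92867169
P = K * exp(-rT) * N(-d2) - S_0 * exp(-qT) * N(-d1)
N(-d1) = 0.32441717; N(-d2) = 0.40939250
P = 86.7200 * 0.97433509 * 0.40939250 - 98.3100 * 0.92867169 * 0.32441717 = 4.9728


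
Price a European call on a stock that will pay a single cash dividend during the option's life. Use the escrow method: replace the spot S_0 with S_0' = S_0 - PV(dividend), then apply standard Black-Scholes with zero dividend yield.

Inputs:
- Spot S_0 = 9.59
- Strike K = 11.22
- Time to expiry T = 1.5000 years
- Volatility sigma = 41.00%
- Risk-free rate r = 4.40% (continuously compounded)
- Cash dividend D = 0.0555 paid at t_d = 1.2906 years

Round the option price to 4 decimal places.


Answer: Price = 1.5393

Derivation:
PV(D) = D * exp(-r * t_d) = 0.0555 * 0.94479586 = 0.05243617
S_0' = S_0 - PV(D) = 9.5900 - 0.05243617 = 9.53756383
d1 = (ln(S_0'/K) + (r + sigma^2/2)*T) / (sigma*sqrt(T)) = 0.05897732
d2 = d1 - sigma*sqrt(T) = -0.44316808
exp(-rT) = 0.93613086
N(d1) = 0.52351491; N(d2) = 0.32882208
C = S_0' * N(d1) - K * exp(-rT) * N(d2) = 9.53756383 * 0.52351491 - 11.2200 * 0.93613086 * 0.32882208 = 1.5393


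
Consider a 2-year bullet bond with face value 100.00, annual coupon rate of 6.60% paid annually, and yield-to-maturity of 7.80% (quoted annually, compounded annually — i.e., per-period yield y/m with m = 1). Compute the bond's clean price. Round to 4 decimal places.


Answer: Price = 97.8542

Derivation:
Coupon per period c = face * coupon_rate / m = 6.600000
Periods per year m = 1; per-period yield y/m = 0.078000
Number of cashflows N = 2
Cashflows (t years, CF_t, discount factor 1/(1+y/m)^(m*t), PV):
  t = 1.0000: CF_t = 6.600000, DF = 0.927644, PV = 6.122449
  t = 2.0000: CF_t = 106.600000, DF = 0.860523, PV = 91.731751
Price P = sum_t PV_t = 97.854200


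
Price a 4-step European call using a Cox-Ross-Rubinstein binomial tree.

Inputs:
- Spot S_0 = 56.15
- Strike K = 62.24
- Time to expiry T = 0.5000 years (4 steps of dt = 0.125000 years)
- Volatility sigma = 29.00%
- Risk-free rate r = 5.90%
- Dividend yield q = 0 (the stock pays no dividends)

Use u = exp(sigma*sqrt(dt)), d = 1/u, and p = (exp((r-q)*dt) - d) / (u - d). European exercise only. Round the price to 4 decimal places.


dt = T/N = 0.125000
u = exp(sigma*sqrt(dt)) = 1.107971; d = 1/u = 0.902551
p = (exp((r-q)*dt) - d) / (u - d) = 0.510425
Discount per step: exp(-r*dt) = 0.992652
Stock lattice S(k, i) with i counting down-moves:
  k=0: S(0,0) = 56.1500
  k=1: S(1,0) = 62.2126; S(1,1) = 50.6782
  k=2: S(2,0) = 68.9297; S(2,1) = 56.1500; S(2,2) = 45.7397
  k=3: S(3,0) = 76.3722; S(3,1) = 62.2126; S(3,2) = 50.6782; S(3,3) = 41.2824
  k=4: S(4,0) = 84.6181; S(4,1) = 68.9297; S(4,2) = 56.1500; S(4,3) = 45.7397; S(4,4) = 37.2594
Terminal payoffs V(N, i) = max(S_T - K, 0):
  V(4,0) = 22.378136; V(4,1) = 6.689735; V(4,2) = 0.000000; V(4,3) = 0.000000; V(4,4) = 0.000000
Backward induction: V(k, i) = exp(-r*dt) * [p * V(k+1, i) + (1-p) * V(k+1, i+1)].
  V(3,0) = exp(-r*dt) * [p*22.378136 + (1-p)*6.689735] = 14.589484
  V(3,1) = exp(-r*dt) * [p*6.689735 + (1-p)*0.000000] = 3.389514
  V(3,2) = exp(-r*dt) * [p*0.000000 + (1-p)*0.000000] = 0.000000
  V(3,3) = exp(-r*dt) * [p*0.000000 + (1-p)*0.000000] = 0.000000
  V(2,0) = exp(-r*dt) * [p*14.589484 + (1-p)*3.389514] = 9.039342
  V(2,1) = exp(-r*dt) * [p*3.389514 + (1-p)*0.000000] = 1.717379
  V(2,2) = exp(-r*dt) * [p*0.000000 + (1-p)*0.000000] = 0.000000
  V(1,0) = exp(-r*dt) * [p*9.039342 + (1-p)*1.717379] = 5.414608
  V(1,1) = exp(-r*dt) * [p*1.717379 + (1-p)*0.000000] = 0.870151
  V(0,0) = exp(-r*dt) * [p*5.414608 + (1-p)*0.870151] = 3.166315

Answer: Price = V(0,0) = 3.1663


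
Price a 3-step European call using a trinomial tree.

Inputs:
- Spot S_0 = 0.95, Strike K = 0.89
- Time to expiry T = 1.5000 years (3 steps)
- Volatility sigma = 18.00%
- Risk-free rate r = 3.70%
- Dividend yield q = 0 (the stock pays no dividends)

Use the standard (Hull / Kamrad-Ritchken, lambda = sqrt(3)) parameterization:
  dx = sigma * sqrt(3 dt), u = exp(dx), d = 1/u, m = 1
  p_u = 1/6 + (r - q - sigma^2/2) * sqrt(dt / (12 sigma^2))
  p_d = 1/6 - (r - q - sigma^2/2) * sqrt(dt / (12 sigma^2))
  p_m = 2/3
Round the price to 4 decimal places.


dt = T/N = 0.500000; dx = sigma*sqrt(3*dt) = 0.220454
u = exp(dx) = 1.246643; d = 1/u = 0.802154
p_u = 0.190254, p_m = 0.666667, p_d = 0.143079
Discount per step: exp(-r*dt) = 0.981670
Stock lattice S(k, j) with j the centered position index:
  k=0: S(0,+0) = 0.9500
  k=1: S(1,-1) = 0.7620; S(1,+0) = 0.9500; S(1,+1) = 1.1843
  k=2: S(2,-2) = 0.6113; S(2,-1) = 0.7620; S(2,+0) = 0.9500; S(2,+1) = 1.1843; S(2,+2) = 1.4764
  k=3: S(3,-3) = 0.4903; S(3,-2) = 0.6113; S(3,-1) = 0.7620; S(3,+0) = 0.9500; S(3,+1) = 1.1843; S(3,+2) = 1.4764; S(3,+3) = 1.8406
Terminal payoffs V(N, j) = max(S_T - K, 0):
  V(3,-3) = 0.000000; V(3,-2) = 0.000000; V(3,-1) = 0.000000; V(3,+0) = 0.060000; V(3,+1) = 0.294311; V(3,+2) = 0.586412; V(3,+3) = 0.950558
Backward induction: V(k, j) = exp(-r*dt) * [p_u * V(k+1, j+1) + p_m * V(k+1, j) + p_d * V(k+1, j-1)]
  V(2,-2) = exp(-r*dt) * [p_u*0.000000 + p_m*0.000000 + p_d*0.000000] = 0.000000
  V(2,-1) = exp(-r*dt) * [p_u*0.060000 + p_m*0.000000 + p_d*0.000000] = 0.011206
  V(2,+0) = exp(-r*dt) * [p_u*0.294311 + p_m*0.060000 + p_d*0.000000] = 0.094234
  V(2,+1) = exp(-r*dt) * [p_u*0.586412 + p_m*0.294311 + p_d*0.060000] = 0.310560
  V(2,+2) = exp(-r*dt) * [p_u*0.950558 + p_m*0.586412 + p_d*0.294311] = 0.602646
  V(1,-1) = exp(-r*dt) * [p_u*0.094234 + p_m*0.011206 + p_d*0.000000] = 0.024934
  V(1,+0) = exp(-r*dt) * [p_u*0.310560 + p_m*0.094234 + p_d*0.011206] = 0.121248
  V(1,+1) = exp(-r*dt) * [p_u*0.602646 + p_m*0.310560 + p_d*0.094234] = 0.329035
  V(0,+0) = exp(-r*dt) * [p_u*0.329035 + p_m*0.121248 + p_d*0.024934] = 0.144305

Answer: Price = V(0,0) = 0.1443


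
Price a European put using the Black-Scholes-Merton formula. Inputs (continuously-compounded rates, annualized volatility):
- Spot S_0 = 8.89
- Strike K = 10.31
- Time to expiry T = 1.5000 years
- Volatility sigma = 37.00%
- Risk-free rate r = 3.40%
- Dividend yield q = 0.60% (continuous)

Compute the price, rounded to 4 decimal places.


d1 = (ln(S/K) + (r - q + 0.5*sigma^2) * T) / (sigma * sqrt(T)) = -0.00775065
d2 = d1 - sigma * sqrt(T) = -0.46090625
exp(-rT) = 0.95027867; exp(-qT) = 0.99104038
P = K * exp(-rT) * N(-d2) - S_0 * exp(-qT) * N(-d1)
N(-d1) = 0.50309203; N(-d2) = 0.67756707
P = 10.3100 * 0.95027867 * 0.67756707 - 8.8900 * 0.99104038 * 0.50309203 = 2.2060

Answer: Price = 2.2060


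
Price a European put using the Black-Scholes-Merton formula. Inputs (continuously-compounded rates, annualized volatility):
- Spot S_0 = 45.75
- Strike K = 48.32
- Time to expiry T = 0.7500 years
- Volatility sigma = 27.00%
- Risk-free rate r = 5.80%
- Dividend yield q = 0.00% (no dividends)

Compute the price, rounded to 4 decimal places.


d1 = (ln(S/K) + (r - q + 0.5*sigma^2) * T) / (sigma * sqrt(T)) = 0.06921249
d2 = d1 - sigma * sqrt(T) = -0.16461437
exp(-rT) = 0.95743255; exp(-qT) = 1.00000000
P = K * exp(-rT) * N(-d2) - S_0 * exp(-qT) * N(-d1)
N(-d1) = 0.47241024; N(-d2) = 0.56537624
P = 48.3200 * 0.95743255 * 0.56537624 - 45.7500 * 1.00000000 * 0.47241024 = 4.5433

Answer: Price = 4.5433


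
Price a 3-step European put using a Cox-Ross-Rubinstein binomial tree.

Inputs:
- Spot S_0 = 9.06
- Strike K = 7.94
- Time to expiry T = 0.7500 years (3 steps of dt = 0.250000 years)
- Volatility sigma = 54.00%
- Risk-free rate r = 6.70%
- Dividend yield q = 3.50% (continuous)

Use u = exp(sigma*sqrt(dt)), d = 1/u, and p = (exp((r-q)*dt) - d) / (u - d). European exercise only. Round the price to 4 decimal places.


Answer: Price = V(0,0) = 1.0256

Derivation:
dt = T/N = 0.250000
u = exp(sigma*sqrt(dt)) = 1.309964; d = 1/u = 0.763379
p = (exp((r-q)*dt) - d) / (u - d) = 0.447602
Discount per step: exp(-r*dt) = 0.983390
Stock lattice S(k, i) with i counting down-moves:
  k=0: S(0,0) = 9.0600
  k=1: S(1,0) = 11.8683; S(1,1) = 6.9162
  k=2: S(2,0) = 15.5470; S(2,1) = 9.0600; S(2,2) = 5.2797
  k=3: S(3,0) = 20.3660; S(3,1) = 11.8683; S(3,2) = 6.9162; S(3,3) = 4.0304
Terminal payoffs V(N, i) = max(K - S_T, 0):
  V(3,0) = 0.000000; V(3,1) = 0.000000; V(3,2) = 1.023782; V(3,3) = 3.909586
Backward induction: V(k, i) = exp(-r*dt) * [p * V(k+1, i) + (1-p) * V(k+1, i+1)].
  V(2,0) = exp(-r*dt) * [p*0.000000 + (1-p)*0.000000] = 0.000000
  V(2,1) = exp(-r*dt) * [p*0.000000 + (1-p)*1.023782] = 0.556141
  V(2,2) = exp(-r*dt) * [p*1.023782 + (1-p)*3.909586] = 2.574409
  V(1,0) = exp(-r*dt) * [p*0.000000 + (1-p)*0.556141] = 0.302108
  V(1,1) = exp(-r*dt) * [p*0.556141 + (1-p)*2.574409] = 1.643272
  V(0,0) = exp(-r*dt) * [p*0.302108 + (1-p)*1.643272] = 1.025640


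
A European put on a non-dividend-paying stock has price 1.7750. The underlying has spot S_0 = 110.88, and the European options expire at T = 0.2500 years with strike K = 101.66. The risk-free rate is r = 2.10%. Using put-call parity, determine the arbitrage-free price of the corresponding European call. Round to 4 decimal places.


Answer: Call price = 11.5273

Derivation:
Put-call parity: C - P = S_0 * exp(-qT) - K * exp(-rT).
S_0 * exp(-qT) = 110.8800 * 1.00000000 = 110.88000000
K * exp(-rT) = 101.6600 * 0.99476376 = 101.12768355
C = P + S*exp(-qT) - K*exp(-rT)
C = 1.7750 + 110.88000000 - 101.12768355 = 11.5273


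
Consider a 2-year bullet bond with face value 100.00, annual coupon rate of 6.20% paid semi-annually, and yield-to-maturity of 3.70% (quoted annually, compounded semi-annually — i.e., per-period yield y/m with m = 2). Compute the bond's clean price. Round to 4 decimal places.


Coupon per period c = face * coupon_rate / m = 3.100000
Periods per year m = 2; per-period yield y/m = 0.018500
Number of cashflows N = 4
Cashflows (t years, CF_t, discount factor 1/(1+y/m)^(m*t), PV):
  t = 0.5000: CF_t = 3.100000, DF = 0.981836, PV = 3.043692
  t = 1.0000: CF_t = 3.100000, DF = 0.964002, PV = 2.988406
  t = 1.5000: CF_t = 3.100000, DF = 0.946492, PV = 2.934125
  t = 2.0000: CF_t = 103.100000, DF = 0.929300, PV = 95.810814
Price P = sum_t PV_t = 104.777037

Answer: Price = 104.7770


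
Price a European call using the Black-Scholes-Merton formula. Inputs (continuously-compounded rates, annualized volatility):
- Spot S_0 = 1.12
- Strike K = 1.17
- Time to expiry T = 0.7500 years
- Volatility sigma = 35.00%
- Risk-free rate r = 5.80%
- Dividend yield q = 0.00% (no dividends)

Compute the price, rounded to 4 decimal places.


d1 = (ln(S/K) + (r - q + 0.5*sigma^2) * T) / (sigma * sqrt(T)) = 0.15097689
d2 = d1 - sigma * sqrt(T) = -0.15213201
exp(-rT) = 0.95743255; exp(-qT) = 1.00000000
C = S_0 * exp(-qT) * N(d1) - K * exp(-rT) * N(d2)
N(d1) = 0.56000303; N(d2) = 0.43954141
C = 1.1200 * 1.00000000 * 0.56000303 - 1.1700 * 0.95743255 * 0.43954141 = 0.1348

Answer: Price = 0.1348


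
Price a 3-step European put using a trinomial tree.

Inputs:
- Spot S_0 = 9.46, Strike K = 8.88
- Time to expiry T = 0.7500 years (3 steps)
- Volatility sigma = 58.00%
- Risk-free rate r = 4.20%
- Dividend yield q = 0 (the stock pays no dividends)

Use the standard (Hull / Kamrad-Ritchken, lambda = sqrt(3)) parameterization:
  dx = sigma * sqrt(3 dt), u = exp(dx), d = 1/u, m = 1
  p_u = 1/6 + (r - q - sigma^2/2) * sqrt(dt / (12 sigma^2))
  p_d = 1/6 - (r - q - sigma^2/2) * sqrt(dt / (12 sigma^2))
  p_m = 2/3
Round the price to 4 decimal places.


dt = T/N = 0.250000; dx = sigma*sqrt(3*dt) = 0.502295
u = exp(dx) = 1.652509; d = 1/u = 0.605140
p_u = 0.135261, p_m = 0.666667, p_d = 0.198073
Discount per step: exp(-r*dt) = 0.989555
Stock lattice S(k, j) with j the centered position index:
  k=0: S(0,+0) = 9.4600
  k=1: S(1,-1) = 5.7246; S(1,+0) = 9.4600; S(1,+1) = 15.6327
  k=2: S(2,-2) = 3.4642; S(2,-1) = 5.7246; S(2,+0) = 9.4600; S(2,+1) = 15.6327; S(2,+2) = 25.8332
  k=3: S(3,-3) = 2.0963; S(3,-2) = 3.4642; S(3,-1) = 5.7246; S(3,+0) = 9.4600; S(3,+1) = 15.6327; S(3,+2) = 25.8332; S(3,+3) = 42.6897
Terminal payoffs V(N, j) = max(K - S_T, 0):
  V(3,-3) = 6.783670; V(3,-2) = 5.415796; V(3,-1) = 3.155372; V(3,+0) = 0.000000; V(3,+1) = 0.000000; V(3,+2) = 0.000000; V(3,+3) = 0.000000
Backward induction: V(k, j) = exp(-r*dt) * [p_u * V(k+1, j+1) + p_m * V(k+1, j) + p_d * V(k+1, j-1)]
  V(2,-2) = exp(-r*dt) * [p_u*3.155372 + p_m*5.415796 + p_d*6.783670] = 5.324783
  V(2,-1) = exp(-r*dt) * [p_u*0.000000 + p_m*3.155372 + p_d*5.415796] = 3.143125
  V(2,+0) = exp(-r*dt) * [p_u*0.000000 + p_m*0.000000 + p_d*3.155372] = 0.618464
  V(2,+1) = exp(-r*dt) * [p_u*0.000000 + p_m*0.000000 + p_d*0.000000] = 0.000000
  V(2,+2) = exp(-r*dt) * [p_u*0.000000 + p_m*0.000000 + p_d*0.000000] = 0.000000
  V(1,-1) = exp(-r*dt) * [p_u*0.618464 + p_m*3.143125 + p_d*5.324783] = 3.199987
  V(1,+0) = exp(-r*dt) * [p_u*0.000000 + p_m*0.618464 + p_d*3.143125] = 1.024067
  V(1,+1) = exp(-r*dt) * [p_u*0.000000 + p_m*0.000000 + p_d*0.618464] = 0.121221
  V(0,+0) = exp(-r*dt) * [p_u*0.121221 + p_m*1.024067 + p_d*3.199987] = 1.319015

Answer: Price = V(0,0) = 1.3190


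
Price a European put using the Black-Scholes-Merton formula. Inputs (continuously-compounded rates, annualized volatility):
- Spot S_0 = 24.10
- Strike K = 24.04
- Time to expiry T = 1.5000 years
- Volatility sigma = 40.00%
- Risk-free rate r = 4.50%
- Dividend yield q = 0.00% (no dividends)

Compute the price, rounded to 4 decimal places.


d1 = (ln(S/K) + (r - q + 0.5*sigma^2) * T) / (sigma * sqrt(T)) = 0.38782104
d2 = d1 - sigma * sqrt(T) = -0.10207691
exp(-rT) = 0.93472772; exp(-qT) = 1.00000000
P = K * exp(-rT) * N(-d2) - S_0 * exp(-qT) * N(-d1)
N(-d1) = 0.34907424; N(-d2) = 0.54065219
P = 24.0400 * 0.93472772 * 0.54065219 - 24.1000 * 1.00000000 * 0.34907424 = 3.7362

Answer: Price = 3.7362


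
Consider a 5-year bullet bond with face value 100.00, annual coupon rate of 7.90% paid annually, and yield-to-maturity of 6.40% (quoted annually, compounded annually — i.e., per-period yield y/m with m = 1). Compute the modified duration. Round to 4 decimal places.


Answer: Modified duration = 4.0808

Derivation:
Coupon per period c = face * coupon_rate / m = 7.900000
Periods per year m = 1; per-period yield y/m = 0.064000
Number of cashflows N = 5
Cashflows (t years, CF_t, discount factor 1/(1+y/m)^(m*t), PV):
  t = 1.0000: CF_t = 7.900000, DF = 0.939850, PV = 7.424812
  t = 2.0000: CF_t = 7.900000, DF = 0.883317, PV = 6.978207
  t = 3.0000: CF_t = 7.900000, DF = 0.830185, PV = 6.558465
  t = 4.0000: CF_t = 7.900000, DF = 0.780249, PV = 6.163971
  t = 5.0000: CF_t = 107.900000, DF = 0.733317, PV = 79.124924
Price P = sum_t PV_t = 106.250379
First compute Macaulay numerator sum_t t * PV_t:
  t * PV_t at t = 1.0000: 7.424812
  t * PV_t at t = 2.0000: 13.956414
  t * PV_t at t = 3.0000: 19.675395
  t * PV_t at t = 4.0000: 24.655884
  t * PV_t at t = 5.0000: 395.624619
Macaulay duration D = 461.337123 / 106.250379 = 4.341981
Modified duration = D / (1 + y/m) = 4.341981 / (1 + 0.064000) = 4.080809


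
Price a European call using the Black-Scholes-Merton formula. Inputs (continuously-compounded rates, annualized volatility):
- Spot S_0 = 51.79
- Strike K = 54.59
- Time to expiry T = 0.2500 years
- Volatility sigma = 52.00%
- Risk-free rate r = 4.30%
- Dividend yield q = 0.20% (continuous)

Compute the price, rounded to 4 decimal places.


d1 = (ln(S/K) + (r - q + 0.5*sigma^2) * T) / (sigma * sqrt(T)) = -0.03309091
d2 = d1 - sigma * sqrt(T) = -0.29309091
exp(-rT) = 0.98930757; exp(-qT) = 0.99950012
C = S_0 * exp(-qT) * N(d1) - K * exp(-rT) * N(d2)
N(d1) = 0.48680105; N(d2) = 0.38472633
C = 51.7900 * 0.99950012 * 0.48680105 - 54.5900 * 0.98930757 * 0.38472633 = 4.4212

Answer: Price = 4.4212


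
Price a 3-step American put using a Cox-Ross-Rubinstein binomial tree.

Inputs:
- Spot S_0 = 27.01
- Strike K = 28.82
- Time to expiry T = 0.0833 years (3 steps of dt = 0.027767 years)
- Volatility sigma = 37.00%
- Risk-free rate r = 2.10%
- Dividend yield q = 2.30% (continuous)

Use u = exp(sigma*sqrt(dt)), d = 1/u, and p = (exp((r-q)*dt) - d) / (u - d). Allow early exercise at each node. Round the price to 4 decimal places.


dt = T/N = 0.027767
u = exp(sigma*sqrt(dt)) = 1.063595; d = 1/u = 0.940208
p = (exp((r-q)*dt) - d) / (u - d) = 0.484141
Discount per step: exp(-r*dt) = 0.999417
Stock lattice S(k, i) with i counting down-moves:
  k=0: S(0,0) = 27.0100
  k=1: S(1,0) = 28.7277; S(1,1) = 25.3950
  k=2: S(2,0) = 30.5546; S(2,1) = 27.0100; S(2,2) = 23.8766
  k=3: S(3,0) = 32.4977; S(3,1) = 28.7277; S(3,2) = 25.3950; S(3,3) = 22.4490
Terminal payoffs V(N, i) = max(K - S_T, 0):
  V(3,0) = 0.000000; V(3,1) = 0.092309; V(3,2) = 3.424987; V(3,3) = 6.371043
Backward induction: V(k, i) = exp(-r*dt) * [p * V(k+1, i) + (1-p) * V(k+1, i+1)]; then take max(V_cont, immediate exercise) for American.
  V(2,0) = exp(-r*dt) * [p*0.000000 + (1-p)*0.092309] = 0.047591; exercise = 0.000000; V(2,0) = max -> 0.047591
  V(2,1) = exp(-r*dt) * [p*0.092309 + (1-p)*3.424987] = 1.810444; exercise = 1.810000; V(2,1) = max -> 1.810444
  V(2,2) = exp(-r*dt) * [p*3.424987 + (1-p)*6.371043] = 4.941853; exercise = 4.943409; V(2,2) = max -> 4.943409
  V(1,0) = exp(-r*dt) * [p*0.047591 + (1-p)*1.810444] = 0.956416; exercise = 0.092309; V(1,0) = max -> 0.956416
  V(1,1) = exp(-r*dt) * [p*1.810444 + (1-p)*4.943409] = 3.424614; exercise = 3.424987; V(1,1) = max -> 3.424987
  V(0,0) = exp(-r*dt) * [p*0.956416 + (1-p)*3.424987] = 2.228550; exercise = 1.810000; V(0,0) = max -> 2.228550

Answer: Price = V(0,0) = 2.2285


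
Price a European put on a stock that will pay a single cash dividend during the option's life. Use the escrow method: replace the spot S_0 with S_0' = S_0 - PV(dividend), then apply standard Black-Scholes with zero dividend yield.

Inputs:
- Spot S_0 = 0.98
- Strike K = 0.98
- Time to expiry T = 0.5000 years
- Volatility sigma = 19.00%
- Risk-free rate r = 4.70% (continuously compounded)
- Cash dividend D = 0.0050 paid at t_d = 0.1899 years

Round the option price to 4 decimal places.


PV(D) = D * exp(-r * t_d) = 0.0050 * 0.99111441 = 0.00495557
S_0' = S_0 - PV(D) = 0.9800 - 0.00495557 = 0.97504443
d1 = (ln(S_0'/K) + (r + sigma^2/2)*T) / (sigma*sqrt(T)) = 0.20435732
d2 = d1 - sigma*sqrt(T) = 0.07000704
exp(-rT) = 0.97677397
N(-d1) = 0.41903714; N(-d2) = 0.47209403
P = K * exp(-rT) * N(-d2) - S_0' * N(-d1) = 0.9800 * 0.97677397 * 0.47209403 - 0.97504443 * 0.41903714 = 0.0433

Answer: Price = 0.0433


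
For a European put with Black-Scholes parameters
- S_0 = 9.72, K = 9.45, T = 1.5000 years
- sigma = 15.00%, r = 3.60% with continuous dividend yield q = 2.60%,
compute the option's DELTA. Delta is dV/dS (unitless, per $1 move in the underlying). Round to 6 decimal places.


d1 = 0.3268483549; d2 = 0.1431366242
phi(d1) = 0.3781919316; exp(-qT) = 0.9617507091; exp(-rT) = 0.9474321065
N(-d1) = 0.3718912921
Delta = -exp(-qT) * N(-d1) = -0.9617507091 * 0.3718912921 = -0.357667

Answer: Delta = -0.357667


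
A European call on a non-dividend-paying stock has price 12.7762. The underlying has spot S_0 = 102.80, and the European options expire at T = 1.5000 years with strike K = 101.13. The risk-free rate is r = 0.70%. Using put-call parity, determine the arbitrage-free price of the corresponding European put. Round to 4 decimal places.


Put-call parity: C - P = S_0 * exp(-qT) - K * exp(-rT).
S_0 * exp(-qT) = 102.8000 * 1.00000000 = 102.80000000
K * exp(-rT) = 101.1300 * 0.98955493 = 100.07369033
P = C - S*exp(-qT) + K*exp(-rT)
P = 12.7762 - 102.80000000 + 100.07369033 = 10.0499

Answer: Put price = 10.0499


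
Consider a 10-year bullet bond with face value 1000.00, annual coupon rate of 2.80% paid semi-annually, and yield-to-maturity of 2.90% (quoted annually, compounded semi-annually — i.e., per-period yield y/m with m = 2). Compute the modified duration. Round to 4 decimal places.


Coupon per period c = face * coupon_rate / m = 14.000000
Periods per year m = 2; per-period yield y/m = 0.014500
Number of cashflows N = 20
Cashflows (t years, CF_t, discount factor 1/(1+y/m)^(m*t), PV):
  t = 0.5000: CF_t = 14.000000, DF = 0.985707, PV = 13.799901
  t = 1.0000: CF_t = 14.000000, DF = 0.971619, PV = 13.602663
  t = 1.5000: CF_t = 14.000000, DF = 0.957732, PV = 13.408243
  t = 2.0000: CF_t = 14.000000, DF = 0.944043, PV = 13.216603
  t = 2.5000: CF_t = 14.000000, DF = 0.930550, PV = 13.027701
  t = 3.0000: CF_t = 14.000000, DF = 0.917250, PV = 12.841499
  t = 3.5000: CF_t = 14.000000, DF = 0.904140, PV = 12.657959
  t = 4.0000: CF_t = 14.000000, DF = 0.891217, PV = 12.477042
  t = 4.5000: CF_t = 14.000000, DF = 0.878479, PV = 12.298710
  t = 5.0000: CF_t = 14.000000, DF = 0.865923, PV = 12.122928
  t = 5.5000: CF_t = 14.000000, DF = 0.853547, PV = 11.949658
  t = 6.0000: CF_t = 14.000000, DF = 0.841347, PV = 11.778864
  t = 6.5000: CF_t = 14.000000, DF = 0.829322, PV = 11.610512
  t = 7.0000: CF_t = 14.000000, DF = 0.817469, PV = 11.444566
  t = 7.5000: CF_t = 14.000000, DF = 0.805785, PV = 11.280991
  t = 8.0000: CF_t = 14.000000, DF = 0.794268, PV = 11.119755
  t = 8.5000: CF_t = 14.000000, DF = 0.782916, PV = 10.960823
  t = 9.0000: CF_t = 14.000000, DF = 0.771726, PV = 10.804163
  t = 9.5000: CF_t = 14.000000, DF = 0.760696, PV = 10.649741
  t = 10.0000: CF_t = 1014.000000, DF = 0.749823, PV = 760.320898
Price P = sum_t PV_t = 991.373220
First compute Macaulay numerator sum_t t * PV_t:
  t * PV_t at t = 0.5000: 6.899951
  t * PV_t at t = 1.0000: 13.602663
  t * PV_t at t = 1.5000: 20.112365
  t * PV_t at t = 2.0000: 26.433205
  t * PV_t at t = 2.5000: 32.569252
  t * PV_t at t = 3.0000: 38.524497
  t * PV_t at t = 3.5000: 44.302856
  t * PV_t at t = 4.0000: 49.908167
  t * PV_t at t = 4.5000: 55.344197
  t * PV_t at t = 5.0000: 60.614639
  t * PV_t at t = 5.5000: 65.723118
  t * PV_t at t = 6.0000: 70.673186
  t * PV_t at t = 6.5000: 75.468327
  t * PV_t at t = 7.0000: 80.111960
  t * PV_t at t = 7.5000: 84.607435
  t * PV_t at t = 8.0000: 88.958039
  t * PV_t at t = 8.5000: 93.166995
  t * PV_t at t = 9.0000: 97.237463
  t * PV_t at t = 9.5000: 101.172543
  t * PV_t at t = 10.0000: 7603.208981
Macaulay duration D = 8708.639839 / 991.373220 = 8.784421
Modified duration = D / (1 + y/m) = 8.784421 / (1 + 0.014500) = 8.658868

Answer: Modified duration = 8.6589


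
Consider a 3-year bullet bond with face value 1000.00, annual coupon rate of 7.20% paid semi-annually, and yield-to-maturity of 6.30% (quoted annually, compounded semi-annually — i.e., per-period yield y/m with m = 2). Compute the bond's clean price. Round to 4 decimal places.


Coupon per period c = face * coupon_rate / m = 36.000000
Periods per year m = 2; per-period yield y/m = 0.031500
Number of cashflows N = 6
Cashflows (t years, CF_t, discount factor 1/(1+y/m)^(m*t), PV):
  t = 0.5000: CF_t = 36.000000, DF = 0.969462, PV = 34.900630
  t = 1.0000: CF_t = 36.000000, DF = 0.939856, PV = 33.834833
  t = 1.5000: CF_t = 36.000000, DF = 0.911155, PV = 32.801583
  t = 2.0000: CF_t = 36.000000, DF = 0.883330, PV = 31.799887
  t = 2.5000: CF_t = 36.000000, DF = 0.856355, PV = 30.828780
  t = 3.0000: CF_t = 1036.000000, DF = 0.830204, PV = 860.090917
Price P = sum_t PV_t = 1024.256630

Answer: Price = 1024.2566


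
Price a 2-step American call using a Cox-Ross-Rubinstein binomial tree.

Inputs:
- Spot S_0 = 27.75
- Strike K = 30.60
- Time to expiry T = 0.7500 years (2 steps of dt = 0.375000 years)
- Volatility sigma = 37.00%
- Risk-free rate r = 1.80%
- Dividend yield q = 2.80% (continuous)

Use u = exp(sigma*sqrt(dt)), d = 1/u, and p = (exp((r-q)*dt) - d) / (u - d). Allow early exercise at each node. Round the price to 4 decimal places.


dt = T/N = 0.375000
u = exp(sigma*sqrt(dt)) = 1.254300; d = 1/u = 0.797257
p = (exp((r-q)*dt) - d) / (u - d) = 0.435407
Discount per step: exp(-r*dt) = 0.993273
Stock lattice S(k, i) with i counting down-moves:
  k=0: S(0,0) = 27.7500
  k=1: S(1,0) = 34.8068; S(1,1) = 22.1239
  k=2: S(2,0) = 43.6582; S(2,1) = 27.7500; S(2,2) = 17.6384
Terminal payoffs V(N, i) = max(S_T - K, 0):
  V(2,0) = 13.058214; V(2,1) = 0.000000; V(2,2) = 0.000000
Backward induction: V(k, i) = exp(-r*dt) * [p * V(k+1, i) + (1-p) * V(k+1, i+1)]; then take max(V_cont, immediate exercise) for American.
  V(1,0) = exp(-r*dt) * [p*13.058214 + (1-p)*0.000000] = 5.647390; exercise = 4.206830; V(1,0) = max -> 5.647390
  V(1,1) = exp(-r*dt) * [p*0.000000 + (1-p)*0.000000] = 0.000000; exercise = 0.000000; V(1,1) = max -> 0.000000
  V(0,0) = exp(-r*dt) * [p*5.647390 + (1-p)*0.000000] = 2.442372; exercise = 0.000000; V(0,0) = max -> 2.442372

Answer: Price = V(0,0) = 2.4424


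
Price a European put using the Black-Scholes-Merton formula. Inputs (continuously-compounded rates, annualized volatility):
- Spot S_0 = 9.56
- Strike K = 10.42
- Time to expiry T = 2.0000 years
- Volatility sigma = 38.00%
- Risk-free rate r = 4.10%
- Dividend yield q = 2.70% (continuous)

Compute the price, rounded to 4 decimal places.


d1 = (ln(S/K) + (r - q + 0.5*sigma^2) * T) / (sigma * sqrt(T)) = 0.16051452
d2 = d1 - sigma * sqrt(T) = -0.37688663
exp(-rT) = 0.92127196; exp(-qT) = 0.94743211
P = K * exp(-rT) * N(-d2) - S_0 * exp(-qT) * N(-d1)
N(-d1) = 0.43623789; N(-d2) = 0.64687107
P = 10.4200 * 0.92127196 * 0.64687107 - 9.5600 * 0.94743211 * 0.43623789 = 2.2585

Answer: Price = 2.2585


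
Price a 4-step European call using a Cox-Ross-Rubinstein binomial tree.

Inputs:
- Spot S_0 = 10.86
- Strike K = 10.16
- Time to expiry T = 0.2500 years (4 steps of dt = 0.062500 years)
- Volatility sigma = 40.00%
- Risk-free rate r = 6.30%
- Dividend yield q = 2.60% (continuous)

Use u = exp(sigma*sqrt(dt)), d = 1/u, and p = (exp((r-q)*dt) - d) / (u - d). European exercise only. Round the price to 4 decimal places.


Answer: Price = V(0,0) = 1.3144

Derivation:
dt = T/N = 0.062500
u = exp(sigma*sqrt(dt)) = 1.105171; d = 1/u = 0.904837
p = (exp((r-q)*dt) - d) / (u - d) = 0.486577
Discount per step: exp(-r*dt) = 0.996070
Stock lattice S(k, i) with i counting down-moves:
  k=0: S(0,0) = 10.8600
  k=1: S(1,0) = 12.0022; S(1,1) = 9.8265
  k=2: S(2,0) = 13.2644; S(2,1) = 10.8600; S(2,2) = 8.8914
  k=3: S(3,0) = 14.6595; S(3,1) = 12.0022; S(3,2) = 9.8265; S(3,3) = 8.0453
  k=4: S(4,0) = 16.2012; S(4,1) = 13.2644; S(4,2) = 10.8600; S(4,3) = 8.8914; S(4,4) = 7.2797
Terminal payoffs V(N, i) = max(S_T - K, 0):
  V(4,0) = 6.041216; V(4,1) = 3.104434; V(4,2) = 0.700000; V(4,3) = 0.000000; V(4,4) = 0.000000
Backward induction: V(k, i) = exp(-r*dt) * [p * V(k+1, i) + (1-p) * V(k+1, i+1)].
  V(3,0) = exp(-r*dt) * [p*6.041216 + (1-p)*3.104434] = 4.515591
  V(3,1) = exp(-r*dt) * [p*3.104434 + (1-p)*0.700000] = 1.862595
  V(3,2) = exp(-r*dt) * [p*0.700000 + (1-p)*0.000000] = 0.339266
  V(3,3) = exp(-r*dt) * [p*0.000000 + (1-p)*0.000000] = 0.000000
  V(2,0) = exp(-r*dt) * [p*4.515591 + (1-p)*1.862595] = 3.141090
  V(2,1) = exp(-r*dt) * [p*1.862595 + (1-p)*0.339266] = 1.076237
  V(2,2) = exp(-r*dt) * [p*0.339266 + (1-p)*0.000000] = 0.164430
  V(1,0) = exp(-r*dt) * [p*3.141090 + (1-p)*1.076237] = 2.072770
  V(1,1) = exp(-r*dt) * [p*1.076237 + (1-p)*0.164430] = 0.605705
  V(0,0) = exp(-r*dt) * [p*2.072770 + (1-p)*0.605705] = 1.314361


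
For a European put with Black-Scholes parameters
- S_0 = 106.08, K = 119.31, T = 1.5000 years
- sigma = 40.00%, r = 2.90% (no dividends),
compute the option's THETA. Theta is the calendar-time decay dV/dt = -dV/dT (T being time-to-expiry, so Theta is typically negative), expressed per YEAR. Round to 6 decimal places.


d1 = 0.0938325598; d2 = -0.3960653888
phi(d1) = 0.3971898870; exp(-qT) = 1.0000000000; exp(-rT) = 0.9574325541
Theta = -S*exp(-qT)*phi(d1)*sigma/(2*sqrt(T)) + r*K*exp(-rT)*N(-d2) - q*S*exp(-qT)*N(-d1)
N(-d1) = 0.4626210834; N(-d2) = 0.6539716047; sqrt(T) = 1.2247448714
Term 1 = -106.0800 * 1.0000000000 * 0.3971898870 * 0.4000 / (2 * 1.2247448714) = -6.8804375829
Term 2 = 0.0290 * 119.3100 * 0.9574325541 * 0.6539716047 = 2.1664163538
Term 3 = 0 (no dividend yield, q = 0)
Theta = -6.8804375829 + (2.1664163538) + (0.0000000000) = -4.714021

Answer: Theta = -4.714021


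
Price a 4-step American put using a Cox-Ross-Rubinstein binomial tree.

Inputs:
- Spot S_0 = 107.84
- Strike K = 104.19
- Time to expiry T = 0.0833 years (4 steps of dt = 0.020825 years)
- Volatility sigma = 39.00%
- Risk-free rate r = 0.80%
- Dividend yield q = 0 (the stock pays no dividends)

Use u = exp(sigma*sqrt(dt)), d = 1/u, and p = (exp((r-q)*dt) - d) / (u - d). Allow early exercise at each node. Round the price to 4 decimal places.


Answer: Price = V(0,0) = 3.3050

Derivation:
dt = T/N = 0.020825
u = exp(sigma*sqrt(dt)) = 1.057894; d = 1/u = 0.945274
p = (exp((r-q)*dt) - d) / (u - d) = 0.487413
Discount per step: exp(-r*dt) = 0.999833
Stock lattice S(k, i) with i counting down-moves:
  k=0: S(0,0) = 107.8400
  k=1: S(1,0) = 114.0833; S(1,1) = 101.9384
  k=2: S(2,0) = 120.6881; S(2,1) = 107.8400; S(2,2) = 96.3597
  k=3: S(3,0) = 127.6752; S(3,1) = 114.0833; S(3,2) = 101.9384; S(3,3) = 91.0863
  k=4: S(4,0) = 135.0669; S(4,1) = 120.6881; S(4,2) = 107.8400; S(4,3) = 96.3597; S(4,4) = 86.1015
Terminal payoffs V(N, i) = max(K - S_T, 0):
  V(4,0) = 0.000000; V(4,1) = 0.000000; V(4,2) = 0.000000; V(4,3) = 7.830319; V(4,4) = 18.088479
Backward induction: V(k, i) = exp(-r*dt) * [p * V(k+1, i) + (1-p) * V(k+1, i+1)]; then take max(V_cont, immediate exercise) for American.
  V(3,0) = exp(-r*dt) * [p*0.000000 + (1-p)*0.000000] = 0.000000; exercise = 0.000000; V(3,0) = max -> 0.000000
  V(3,1) = exp(-r*dt) * [p*0.000000 + (1-p)*0.000000] = 0.000000; exercise = 0.000000; V(3,1) = max -> 0.000000
  V(3,2) = exp(-r*dt) * [p*0.000000 + (1-p)*7.830319] = 4.013051; exercise = 2.251646; V(3,2) = max -> 4.013051
  V(3,3) = exp(-r*dt) * [p*7.830319 + (1-p)*18.088479] = 13.086338; exercise = 13.103694; V(3,3) = max -> 13.103694
  V(2,0) = exp(-r*dt) * [p*0.000000 + (1-p)*0.000000] = 0.000000; exercise = 0.000000; V(2,0) = max -> 0.000000
  V(2,1) = exp(-r*dt) * [p*0.000000 + (1-p)*4.013051] = 2.056695; exercise = 0.000000; V(2,1) = max -> 2.056695
  V(2,2) = exp(-r*dt) * [p*4.013051 + (1-p)*13.103694] = 8.671351; exercise = 7.830319; V(2,2) = max -> 8.671351
  V(1,0) = exp(-r*dt) * [p*0.000000 + (1-p)*2.056695] = 1.054059; exercise = 0.000000; V(1,0) = max -> 1.054059
  V(1,1) = exp(-r*dt) * [p*2.056695 + (1-p)*8.671351] = 5.446374; exercise = 2.251646; V(1,1) = max -> 5.446374
  V(0,0) = exp(-r*dt) * [p*1.054059 + (1-p)*5.446374] = 3.304952; exercise = 0.000000; V(0,0) = max -> 3.304952
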